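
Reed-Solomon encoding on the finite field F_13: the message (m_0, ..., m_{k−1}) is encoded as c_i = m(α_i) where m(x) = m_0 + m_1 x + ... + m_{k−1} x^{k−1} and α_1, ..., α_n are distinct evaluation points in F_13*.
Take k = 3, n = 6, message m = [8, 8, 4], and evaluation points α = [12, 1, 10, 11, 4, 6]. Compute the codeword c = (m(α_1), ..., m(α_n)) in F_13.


c = [4, 7, 7, 8, 0, 5]

Message polynomial: m(x) = 8 + 8·x + 4·x^2 (mod 13).
For each evaluation point α_i, compute m(α_i) mod 13:
  α_1 = 12: Horner steps 4 → 4 → 4, so m(12) = 4.
  α_2 = 1: Horner steps 4 → 12 → 7, so m(1) = 7.
  α_3 = 10: Horner steps 4 → 9 → 7, so m(10) = 7.
  α_4 = 11: Horner steps 4 → 0 → 8, so m(11) = 8.
  α_5 = 4: Horner steps 4 → 11 → 0, so m(4) = 0.
  α_6 = 6: Horner steps 4 → 6 → 5, so m(6) = 5.
Codeword c = [4, 7, 7, 8, 0, 5] ∈ F_13^6.


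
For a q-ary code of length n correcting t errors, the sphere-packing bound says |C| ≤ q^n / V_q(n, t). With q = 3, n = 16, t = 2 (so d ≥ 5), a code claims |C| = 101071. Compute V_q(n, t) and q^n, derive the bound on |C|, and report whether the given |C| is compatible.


V_q(n, t) = 513, q^n = 43046721, Hamming bound = 83911, |C| = 101071 > bound (violated).

Step 1: Compute V_q(n, t) = Σ_{j=0}^2 C(n, j) (q−1)^j.
  j = 0: C(16,0)·(2)^0 = 1·1 = 1.
  j = 1: C(16,1)·(2)^1 = 16·2 = 32.
  j = 2: C(16,2)·(2)^2 = 120·4 = 480.
  V_q(n, t) = 1 + 32 + 480 = 513.
Step 2: q^n = 3^16 = 43046721.
Step 3: Hamming bound ⌊q^n / V_q(n,t)⌋ = ⌊43046721/513⌋ = 83911.
Step 4: Compare |C| = 101071 to 83911: violated.
The claimed |C| lies above the Hamming bound, so no 3-ary code of length 16 with d ≥ 5 can have 101071 codewords.


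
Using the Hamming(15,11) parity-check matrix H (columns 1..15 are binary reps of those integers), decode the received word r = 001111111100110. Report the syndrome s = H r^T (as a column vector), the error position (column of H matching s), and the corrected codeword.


s = (1, 0, 1, 1)^T, error position = 11, corrected codeword c = 001111111110110

Compute s = H r^T mod 2 one row at a time:
  s_1 = 1 + 1 + 1 + 0 + 0 + 1 + 1 + 0 = 5 ≡ 1 (mod 2).
  s_2 = 1 + 1 + 1 + 1 + 0 + 1 + 1 + 0 = 6 ≡ 0 (mod 2).
  s_3 = 0 + 1 + 1 + 1 + 1 + 0 + 1 + 0 = 5 ≡ 1 (mod 2).
  s_4 = 0 + 1 + 1 + 1 + 1 + 0 + 1 + 0 = 5 ≡ 1 (mod 2).
s = (1, 0, 1, 1)^T — this equals column 11 of H (binary 1011), so error is at position 11.
Correct: flip bit 11 of r = 001111111100110 to get c = 001111111110110.


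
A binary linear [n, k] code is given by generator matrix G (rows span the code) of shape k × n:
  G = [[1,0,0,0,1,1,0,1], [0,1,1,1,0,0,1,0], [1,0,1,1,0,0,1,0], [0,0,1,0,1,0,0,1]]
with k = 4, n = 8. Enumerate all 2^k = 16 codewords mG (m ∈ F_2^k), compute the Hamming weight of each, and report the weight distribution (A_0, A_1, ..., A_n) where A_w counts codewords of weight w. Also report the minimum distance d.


Weight distribution: A_0 = 1, A_2 = 1, A_3 = 4, A_4 = 4, A_5 = 4, A_6 = 1, A_8 = 1. Minimum distance d = 2.

Enumerate all 2^4 = 16 messages m ∈ F_2^4.
For each, compute codeword c = mG in F_2^8, then tally its weight.
  m = 0000 → c = 00000000, weight = 0.
  m = 1000 → c = 10001101, weight = 4.
  m = 0100 → c = 01110010, weight = 4.
  m = 1100 → c = 11111111, weight = 8.
  m = 0010 → c = 10110010, weight = 4.
  m = 1010 → c = 00111111, weight = 6.
  m = 0110 → c = 11000000, weight = 2.
  m = 1110 → c = 01001101, weight = 4.
  m = 0001 → c = 00101001, weight = 3.
  m = 1001 → c = 10100100, weight = 3.
  m = 0101 → c = 01011011, weight = 5.
  m = 1101 → c = 11010110, weight = 5.
  m = 0011 → c = 10011011, weight = 5.
  m = 1011 → c = 00010110, weight = 3.
  m = 0111 → c = 11101001, weight = 5.
  m = 1111 → c = 01100100, weight = 3.
Tally weights:
  weight 0: 1 codewords.
  weight 2: 1 codewords.
  weight 3: 4 codewords.
  weight 4: 4 codewords.
  weight 5: 4 codewords.
  weight 6: 1 codewords.
  weight 8: 1 codewords.
Minimum distance d = smallest w > 0 with A_w > 0 = 2.
Sanity: Σ A_w = 16 = 2^4 = 16 ✓.


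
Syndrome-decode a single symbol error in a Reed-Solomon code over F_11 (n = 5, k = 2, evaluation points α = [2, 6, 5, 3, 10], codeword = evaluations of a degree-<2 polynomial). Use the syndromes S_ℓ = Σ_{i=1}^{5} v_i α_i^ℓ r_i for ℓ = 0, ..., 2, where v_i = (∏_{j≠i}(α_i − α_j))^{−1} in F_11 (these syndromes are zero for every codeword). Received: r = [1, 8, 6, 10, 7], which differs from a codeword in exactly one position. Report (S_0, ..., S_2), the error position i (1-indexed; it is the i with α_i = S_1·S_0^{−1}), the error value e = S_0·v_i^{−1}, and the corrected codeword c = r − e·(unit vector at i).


S = (10, 5, 8), error at position 2, error magnitude e = 4, c = [1, 4, 6, 10, 7].

Step 1: column multipliers v_i = (∏_{j≠i}(α_i − α_j))^{−1} mod 11.
  i = 1 (α = 2): (2−6)(2−5)(2−3)(2−10) = (−4)·(−3)·(−1)·(−8) = 96 ≡ 8, so v_1 = 8^{−1} = 7 (mod 11).
  i = 2 (α = 6): (6−2)(6−5)(6−3)(6−10) = 4·1·3·(−4) = −48 ≡ 7, so v_2 = 7^{−1} = 8 (mod 11).
  i = 3 (α = 5): (5−2)(5−6)(5−3)(5−10) = 3·(−1)·2·(−5) = 30 ≡ 8, so v_3 = 8^{−1} = 7 (mod 11).
  i = 4 (α = 3): (3−2)(3−6)(3−5)(3−10) = 1·(−3)·(−2)·(−7) = −42 ≡ 2, so v_4 = 2^{−1} = 6 (mod 11).
  i = 5 (α = 10): (10−2)(10−6)(10−5)(10−3) = 8·4·5·7 = 1120 ≡ 9, so v_5 = 9^{−1} = 5 (mod 11).
  v = [7, 8, 7, 6, 5].
Step 2: syndromes of r = [1, 8, 6, 10, 7] (all sums mod 11).
  S_0 = Σ v_i r_i = 7·1 + 8·8 + 7·6 + 6·10 + 5·7 = 208 ≡ 10.
  S_1 = Σ v_i α_i r_i = 7·2·1 + 8·6·8 + 7·5·6 + 6·3·10 + 5·10·7 = 1138 ≡ 5.
  α_i^2 mod 11 = [4, 3, 3, 9, 1].
  S_2 = Σ v_i α_i^2 r_i = 7·4·1 + 8·3·8 + 7·3·6 + 6·9·10 + 5·1·7 = 921 ≡ 8.
  S = (10, 5, 8) ≠ 0, so r is not a codeword (an error is present).
Step 3: locate the error. For a single error e at position i, S_ℓ = v_i·e·α_i^ℓ, so α_err = S_1/S_0.
  S_0^{−1} = 10^{−1} = 10 (mod 11), so α_err = 5·10 = 50 ≡ 6 = α_2. Error position i = 2.
  Consistency check: S_2/S_1 = 8·9 = 72 ≡ 6 = α_err ✓ (single-error assumption holds).
Step 4: error magnitude e = S_0/v_2 = S_0·∏_{j≠2}(α_2 − α_j) = 10·7 = 70 ≡ 4 (mod 11).
Step 5: correct position 2: c_2 = r_2 − e = 8 − 4 ≡ 4 (mod 11). Hence c = [1, 4, 6, 10, 7].
  Check: interpolating c through the α_i gives m(x) = 5 + 9·x (degree < 2) with m(α_i) = c_i for every i, so c is indeed a codeword.


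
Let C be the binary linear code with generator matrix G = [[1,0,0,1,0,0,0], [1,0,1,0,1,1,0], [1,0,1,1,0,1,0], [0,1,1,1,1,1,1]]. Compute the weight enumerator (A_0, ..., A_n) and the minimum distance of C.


Weight distribution: A_0 = 1, A_2 = 5, A_4 = 7, A_6 = 3. Minimum distance d = 2.

Enumerate all 2^4 = 16 messages m ∈ F_2^4.
For each, compute codeword c = mG in F_2^7, then tally its weight.
  m = 0000 → c = 0000000, weight = 0.
  m = 1000 → c = 1001000, weight = 2.
  m = 0100 → c = 1010110, weight = 4.
  m = 1100 → c = 0011110, weight = 4.
  m = 0010 → c = 1011010, weight = 4.
  m = 1010 → c = 0010010, weight = 2.
  m = 0110 → c = 0001100, weight = 2.
  m = 1110 → c = 1000100, weight = 2.
  m = 0001 → c = 0111111, weight = 6.
  m = 1001 → c = 1110111, weight = 6.
  m = 0101 → c = 1101001, weight = 4.
  m = 1101 → c = 0100001, weight = 2.
  m = 0011 → c = 1100101, weight = 4.
  m = 1011 → c = 0101101, weight = 4.
  m = 0111 → c = 0110011, weight = 4.
  m = 1111 → c = 1111011, weight = 6.
Tally weights:
  weight 0: 1 codewords.
  weight 2: 5 codewords.
  weight 4: 7 codewords.
  weight 6: 3 codewords.
Minimum distance d = smallest w > 0 with A_w > 0 = 2.
Sanity: Σ A_w = 16 = 2^4 = 16 ✓.


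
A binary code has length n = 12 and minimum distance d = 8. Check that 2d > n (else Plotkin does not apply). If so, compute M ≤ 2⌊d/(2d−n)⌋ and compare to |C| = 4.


Plotkin bound M ≤ 4; given |C| = 4 ≤ bound (satisfied).

Check applicability: 2d = 16, n = 12.
2d − n = 4 > 0, so Plotkin applies.
Compute d/(2d−n) = 8/4 ≈ 2.0000.
⌊d/(2d−n)⌋ = 2.
Plotkin bound: M ≤ 2·2 = 4.
Given |C| = 4, check: satisfied.
This |C| is at the Plotkin bound.


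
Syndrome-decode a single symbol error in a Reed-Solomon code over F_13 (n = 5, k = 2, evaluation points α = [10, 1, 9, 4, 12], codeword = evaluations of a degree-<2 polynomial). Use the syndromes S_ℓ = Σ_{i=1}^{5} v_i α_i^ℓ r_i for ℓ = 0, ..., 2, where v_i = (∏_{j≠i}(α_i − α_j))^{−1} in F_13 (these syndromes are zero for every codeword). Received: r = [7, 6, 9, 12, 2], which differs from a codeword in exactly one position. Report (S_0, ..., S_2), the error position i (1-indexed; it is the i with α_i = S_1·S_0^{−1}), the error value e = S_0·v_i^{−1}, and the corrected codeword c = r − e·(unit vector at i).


S = (1, 10, 9), error at position 1, error magnitude e = 9, c = [11, 6, 9, 12, 2].

Step 1: column multipliers v_i = (∏_{j≠i}(α_i − α_j))^{−1} mod 13.
  i = 1 (α = 10): (10−1)(10−9)(10−4)(10−12) = 9·1·6·(−2) = −108 ≡ 9, so v_1 = 9^{−1} = 3 (mod 13).
  i = 2 (α = 1): (1−10)(1−9)(1−4)(1−12) = (−9)·(−8)·(−3)·(−11) = 2376 ≡ 10, so v_2 = 10^{−1} = 4 (mod 13).
  i = 3 (α = 9): (9−10)(9−1)(9−4)(9−12) = (−1)·8·5·(−3) = 120 ≡ 3, so v_3 = 3^{−1} = 9 (mod 13).
  i = 4 (α = 4): (4−10)(4−1)(4−9)(4−12) = (−6)·3·(−5)·(−8) = −720 ≡ 8, so v_4 = 8^{−1} = 5 (mod 13).
  i = 5 (α = 12): (12−10)(12−1)(12−9)(12−4) = 2·11·3·8 = 528 ≡ 8, so v_5 = 8^{−1} = 5 (mod 13).
  v = [3, 4, 9, 5, 5].
Step 2: syndromes of r = [7, 6, 9, 12, 2] (all sums mod 13).
  S_0 = Σ v_i r_i = 3·7 + 4·6 + 9·9 + 5·12 + 5·2 = 196 ≡ 1.
  S_1 = Σ v_i α_i r_i = 3·10·7 + 4·1·6 + 9·9·9 + 5·4·12 + 5·12·2 = 1323 ≡ 10.
  α_i^2 mod 13 = [9, 1, 3, 3, 1].
  S_2 = Σ v_i α_i^2 r_i = 3·9·7 + 4·1·6 + 9·3·9 + 5·3·12 + 5·1·2 = 646 ≡ 9.
  S = (1, 10, 9) ≠ 0, so r is not a codeword (an error is present).
Step 3: locate the error. For a single error e at position i, S_ℓ = v_i·e·α_i^ℓ, so α_err = S_1/S_0.
  S_0^{−1} = 1^{−1} = 1 (mod 13), so α_err = 10·1 = 10 ≡ 10 = α_1. Error position i = 1.
  Consistency check: S_2/S_1 = 9·4 = 36 ≡ 10 = α_err ✓ (single-error assumption holds).
Step 4: error magnitude e = S_0/v_1 = S_0·∏_{j≠1}(α_1 − α_j) = 1·9 = 9 ≡ 9 (mod 13).
Step 5: correct position 1: c_1 = r_1 − e = 7 − 9 ≡ 11 (mod 13). Hence c = [11, 6, 9, 12, 2].
  Check: interpolating c through the α_i gives m(x) = 4 + 2·x (degree < 2) with m(α_i) = c_i for every i, so c is indeed a codeword.


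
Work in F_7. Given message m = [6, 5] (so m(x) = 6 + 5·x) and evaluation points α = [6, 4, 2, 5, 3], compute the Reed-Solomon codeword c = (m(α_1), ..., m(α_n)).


c = [1, 5, 2, 3, 0]

Message polynomial: m(x) = 6 + 5·x (mod 7).
For each evaluation point α_i, compute m(α_i) mod 7:
  α_1 = 6: Horner steps 5 → 1, so m(6) = 1.
  α_2 = 4: Horner steps 5 → 5, so m(4) = 5.
  α_3 = 2: Horner steps 5 → 2, so m(2) = 2.
  α_4 = 5: Horner steps 5 → 3, so m(5) = 3.
  α_5 = 3: Horner steps 5 → 0, so m(3) = 0.
Codeword c = [1, 5, 2, 3, 0] ∈ F_7^5.


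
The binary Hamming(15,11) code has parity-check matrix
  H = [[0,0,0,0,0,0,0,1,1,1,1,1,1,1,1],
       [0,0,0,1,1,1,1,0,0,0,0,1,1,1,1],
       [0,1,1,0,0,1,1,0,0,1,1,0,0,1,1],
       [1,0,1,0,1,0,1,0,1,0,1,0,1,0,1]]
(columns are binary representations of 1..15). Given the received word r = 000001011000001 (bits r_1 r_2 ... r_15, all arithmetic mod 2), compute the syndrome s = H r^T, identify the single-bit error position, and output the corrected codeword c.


s = (1, 0, 0, 0)^T, error position = 8, corrected codeword c = 000001001000001

Compute s = H r^T mod 2 one row at a time:
  s_1 = 1 + 1 + 0 + 0 + 0 + 0 + 0 + 1 = 3 ≡ 1 (mod 2).
  s_2 = 0 + 0 + 1 + 0 + 0 + 0 + 0 + 1 = 2 ≡ 0 (mod 2).
  s_3 = 0 + 0 + 1 + 0 + 0 + 0 + 0 + 1 = 2 ≡ 0 (mod 2).
  s_4 = 0 + 0 + 0 + 0 + 1 + 0 + 0 + 1 = 2 ≡ 0 (mod 2).
s = (1, 0, 0, 0)^T — this equals column 8 of H (binary 1000), so error is at position 8.
Correct: flip bit 8 of r = 000001011000001 to get c = 000001001000001.


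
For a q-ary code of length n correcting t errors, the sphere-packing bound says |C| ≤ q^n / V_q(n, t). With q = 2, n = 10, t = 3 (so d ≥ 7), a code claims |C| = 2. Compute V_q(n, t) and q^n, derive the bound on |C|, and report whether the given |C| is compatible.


V_q(n, t) = 176, q^n = 1024, Hamming bound = 5, |C| = 2 ≤ bound (satisfied).

Step 1: Compute V_q(n, t) = Σ_{j=0}^3 C(n, j) (q−1)^j.
  j = 0: C(10,0)·(1)^0 = 1·1 = 1.
  j = 1: C(10,1)·(1)^1 = 10·1 = 10.
  j = 2: C(10,2)·(1)^2 = 45·1 = 45.
  j = 3: C(10,3)·(1)^3 = 120·1 = 120.
  V_q(n, t) = 1 + 10 + 45 + 120 = 176.
Step 2: q^n = 2^10 = 1024.
Step 3: Hamming bound ⌊q^n / V_q(n,t)⌋ = ⌊1024/176⌋ = 5.
Step 4: Compare |C| = 2 to 5: satisfied.
The claimed |C| lies below the Hamming bound.


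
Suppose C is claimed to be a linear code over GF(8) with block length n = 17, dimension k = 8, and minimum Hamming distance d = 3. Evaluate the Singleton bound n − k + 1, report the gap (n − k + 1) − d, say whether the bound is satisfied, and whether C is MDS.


Singleton RHS = n − k + 1 = 10, slack = 7, bound satisfied, not MDS.

Singleton bound: d ≤ n − k + 1.
Here n = 17, k = 8, so n − k + 1 = 10.
Given d = 3, check d ≤ 10: YES.
Slack = (n − k + 1) − d = 7.
The code is NOT MDS (slack = 7 > 0).
Description: the claimed parameters are [17, 8, 3]_8; such a code would be non-MDS.


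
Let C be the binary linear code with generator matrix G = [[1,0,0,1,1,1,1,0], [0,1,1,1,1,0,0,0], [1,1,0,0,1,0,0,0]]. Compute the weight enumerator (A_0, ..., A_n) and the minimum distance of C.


Weight distribution: A_0 = 1, A_3 = 2, A_4 = 3, A_5 = 2. Minimum distance d = 3.

Enumerate all 2^3 = 8 messages m ∈ F_2^3.
For each, compute codeword c = mG in F_2^8, then tally its weight.
  m = 000 → c = 00000000, weight = 0.
  m = 100 → c = 10011110, weight = 5.
  m = 010 → c = 01111000, weight = 4.
  m = 110 → c = 11100110, weight = 5.
  m = 001 → c = 11001000, weight = 3.
  m = 101 → c = 01010110, weight = 4.
  m = 011 → c = 10110000, weight = 3.
  m = 111 → c = 00101110, weight = 4.
Tally weights:
  weight 0: 1 codewords.
  weight 3: 2 codewords.
  weight 4: 3 codewords.
  weight 5: 2 codewords.
Minimum distance d = smallest w > 0 with A_w > 0 = 3.
Sanity: Σ A_w = 8 = 2^3 = 8 ✓.


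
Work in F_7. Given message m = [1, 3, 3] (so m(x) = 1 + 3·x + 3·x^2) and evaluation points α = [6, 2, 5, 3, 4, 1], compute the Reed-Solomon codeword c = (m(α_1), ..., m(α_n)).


c = [1, 5, 0, 2, 5, 0]

Message polynomial: m(x) = 1 + 3·x + 3·x^2 (mod 7).
For each evaluation point α_i, compute m(α_i) mod 7:
  α_1 = 6: Horner steps 3 → 0 → 1, so m(6) = 1.
  α_2 = 2: Horner steps 3 → 2 → 5, so m(2) = 5.
  α_3 = 5: Horner steps 3 → 4 → 0, so m(5) = 0.
  α_4 = 3: Horner steps 3 → 5 → 2, so m(3) = 2.
  α_5 = 4: Horner steps 3 → 1 → 5, so m(4) = 5.
  α_6 = 1: Horner steps 3 → 6 → 0, so m(1) = 0.
Codeword c = [1, 5, 0, 2, 5, 0] ∈ F_7^6.


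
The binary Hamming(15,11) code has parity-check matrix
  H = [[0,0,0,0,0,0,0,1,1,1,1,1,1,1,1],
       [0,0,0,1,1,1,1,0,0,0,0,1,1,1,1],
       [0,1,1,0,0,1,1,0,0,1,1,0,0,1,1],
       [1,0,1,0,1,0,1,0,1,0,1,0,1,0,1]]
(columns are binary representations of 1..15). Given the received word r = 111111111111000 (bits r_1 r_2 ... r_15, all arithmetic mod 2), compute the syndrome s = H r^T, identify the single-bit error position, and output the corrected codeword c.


s = (1, 1, 0, 0)^T, error position = 12, corrected codeword c = 111111111110000

Compute s = H r^T mod 2 one row at a time:
  s_1 = 1 + 1 + 1 + 1 + 1 + 0 + 0 + 0 = 5 ≡ 1 (mod 2).
  s_2 = 1 + 1 + 1 + 1 + 1 + 0 + 0 + 0 = 5 ≡ 1 (mod 2).
  s_3 = 1 + 1 + 1 + 1 + 1 + 1 + 0 + 0 = 6 ≡ 0 (mod 2).
  s_4 = 1 + 1 + 1 + 1 + 1 + 1 + 0 + 0 = 6 ≡ 0 (mod 2).
s = (1, 1, 0, 0)^T — this equals column 12 of H (binary 1100), so error is at position 12.
Correct: flip bit 12 of r = 111111111111000 to get c = 111111111110000.


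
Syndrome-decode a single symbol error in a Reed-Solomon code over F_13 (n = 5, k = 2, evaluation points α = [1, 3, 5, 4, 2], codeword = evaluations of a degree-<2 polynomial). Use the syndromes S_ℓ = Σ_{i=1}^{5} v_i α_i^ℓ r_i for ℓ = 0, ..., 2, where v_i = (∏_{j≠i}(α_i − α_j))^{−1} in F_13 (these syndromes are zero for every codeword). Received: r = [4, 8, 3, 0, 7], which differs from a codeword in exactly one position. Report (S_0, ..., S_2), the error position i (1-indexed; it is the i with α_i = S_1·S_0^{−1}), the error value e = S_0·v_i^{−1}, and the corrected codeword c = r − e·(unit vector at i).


S = (6, 5, 2), error at position 2, error magnitude e = 11, c = [4, 10, 3, 0, 7].

Step 1: column multipliers v_i = (∏_{j≠i}(α_i − α_j))^{−1} mod 13.
  i = 1 (α = 1): (1−3)(1−5)(1−4)(1−2) = (−2)·(−4)·(−3)·(−1) = 24 ≡ 11, so v_1 = 11^{−1} = 6 (mod 13).
  i = 2 (α = 3): (3−1)(3−5)(3−4)(3−2) = 2·(−2)·(−1)·1 = 4 ≡ 4, so v_2 = 4^{−1} = 10 (mod 13).
  i = 3 (α = 5): (5−1)(5−3)(5−4)(5−2) = 4·2·1·3 = 24 ≡ 11, so v_3 = 11^{−1} = 6 (mod 13).
  i = 4 (α = 4): (4−1)(4−3)(4−5)(4−2) = 3·1·(−1)·2 = −6 ≡ 7, so v_4 = 7^{−1} = 2 (mod 13).
  i = 5 (α = 2): (2−1)(2−3)(2−5)(2−4) = 1·(−1)·(−3)·(−2) = −6 ≡ 7, so v_5 = 7^{−1} = 2 (mod 13).
  v = [6, 10, 6, 2, 2].
Step 2: syndromes of r = [4, 8, 3, 0, 7] (all sums mod 13).
  S_0 = Σ v_i r_i = 6·4 + 10·8 + 6·3 + 2·0 + 2·7 = 136 ≡ 6.
  S_1 = Σ v_i α_i r_i = 6·1·4 + 10·3·8 + 6·5·3 + 2·4·0 + 2·2·7 = 382 ≡ 5.
  α_i^2 mod 13 = [1, 9, 12, 3, 4].
  S_2 = Σ v_i α_i^2 r_i = 6·1·4 + 10·9·8 + 6·12·3 + 2·3·0 + 2·4·7 = 1016 ≡ 2.
  S = (6, 5, 2) ≠ 0, so r is not a codeword (an error is present).
Step 3: locate the error. For a single error e at position i, S_ℓ = v_i·e·α_i^ℓ, so α_err = S_1/S_0.
  S_0^{−1} = 6^{−1} = 11 (mod 13), so α_err = 5·11 = 55 ≡ 3 = α_2. Error position i = 2.
  Consistency check: S_2/S_1 = 2·8 = 16 ≡ 3 = α_err ✓ (single-error assumption holds).
Step 4: error magnitude e = S_0/v_2 = S_0·∏_{j≠2}(α_2 − α_j) = 6·4 = 24 ≡ 11 (mod 13).
Step 5: correct position 2: c_2 = r_2 − e = 8 − 11 ≡ 10 (mod 13). Hence c = [4, 10, 3, 0, 7].
  Check: interpolating c through the α_i gives m(x) = 1 + 3·x (degree < 2) with m(α_i) = c_i for every i, so c is indeed a codeword.


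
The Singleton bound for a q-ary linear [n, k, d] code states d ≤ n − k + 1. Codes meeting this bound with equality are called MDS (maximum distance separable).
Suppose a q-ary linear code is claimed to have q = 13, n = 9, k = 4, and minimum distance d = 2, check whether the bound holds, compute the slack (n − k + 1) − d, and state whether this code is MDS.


Singleton RHS = n − k + 1 = 6, slack = 4, bound satisfied, not MDS.

Singleton bound: d ≤ n − k + 1.
Here n = 9, k = 4, so n − k + 1 = 6.
Given d = 2, check d ≤ 6: YES.
Slack = (n − k + 1) − d = 4.
The code is NOT MDS (slack = 4 > 0).
Description: the claimed parameters are [9, 4, 2]_13; such a code would be non-MDS.


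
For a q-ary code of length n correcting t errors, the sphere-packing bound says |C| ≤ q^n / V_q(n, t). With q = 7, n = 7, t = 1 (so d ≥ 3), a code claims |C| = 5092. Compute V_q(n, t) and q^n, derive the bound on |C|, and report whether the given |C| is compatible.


V_q(n, t) = 43, q^n = 823543, Hamming bound = 19152, |C| = 5092 ≤ bound (satisfied).

Step 1: Compute V_q(n, t) = Σ_{j=0}^1 C(n, j) (q−1)^j.
  j = 0: C(7,0)·(6)^0 = 1·1 = 1.
  j = 1: C(7,1)·(6)^1 = 7·6 = 42.
  V_q(n, t) = 1 + 42 = 43.
Step 2: q^n = 7^7 = 823543.
Step 3: Hamming bound ⌊q^n / V_q(n,t)⌋ = ⌊823543/43⌋ = 19152.
Step 4: Compare |C| = 5092 to 19152: satisfied.
The claimed |C| lies below the Hamming bound.


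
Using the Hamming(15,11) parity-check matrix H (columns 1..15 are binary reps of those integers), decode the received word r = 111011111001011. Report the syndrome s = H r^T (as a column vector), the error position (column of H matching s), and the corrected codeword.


s = (1, 0, 0, 0)^T, error position = 8, corrected codeword c = 111011101001011

Compute s = H r^T mod 2 one row at a time:
  s_1 = 1 + 1 + 0 + 0 + 1 + 0 + 1 + 1 = 5 ≡ 1 (mod 2).
  s_2 = 0 + 1 + 1 + 1 + 1 + 0 + 1 + 1 = 6 ≡ 0 (mod 2).
  s_3 = 1 + 1 + 1 + 1 + 0 + 0 + 1 + 1 = 6 ≡ 0 (mod 2).
  s_4 = 1 + 1 + 1 + 1 + 1 + 0 + 0 + 1 = 6 ≡ 0 (mod 2).
s = (1, 0, 0, 0)^T — this equals column 8 of H (binary 1000), so error is at position 8.
Correct: flip bit 8 of r = 111011111001011 to get c = 111011101001011.


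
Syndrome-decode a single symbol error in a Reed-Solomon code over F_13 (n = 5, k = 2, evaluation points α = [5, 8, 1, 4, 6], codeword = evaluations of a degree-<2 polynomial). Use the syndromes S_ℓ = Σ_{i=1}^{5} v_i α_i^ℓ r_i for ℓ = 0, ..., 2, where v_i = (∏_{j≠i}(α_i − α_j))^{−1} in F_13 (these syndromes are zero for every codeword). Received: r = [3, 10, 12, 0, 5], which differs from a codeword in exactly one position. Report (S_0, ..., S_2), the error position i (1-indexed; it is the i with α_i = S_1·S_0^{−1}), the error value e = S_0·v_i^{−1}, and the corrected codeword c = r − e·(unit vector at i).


S = (6, 4, 7), error at position 1, error magnitude e = 7, c = [9, 10, 12, 0, 5].

Step 1: column multipliers v_i = (∏_{j≠i}(α_i − α_j))^{−1} mod 13.
  i = 1 (α = 5): (5−8)(5−1)(5−4)(5−6) = (−3)·4·1·(−1) = 12 ≡ 12, so v_1 = 12^{−1} = 12 (mod 13).
  i = 2 (α = 8): (8−5)(8−1)(8−4)(8−6) = 3·7·4·2 = 168 ≡ 12, so v_2 = 12^{−1} = 12 (mod 13).
  i = 3 (α = 1): (1−5)(1−8)(1−4)(1−6) = (−4)·(−7)·(−3)·(−5) = 420 ≡ 4, so v_3 = 4^{−1} = 10 (mod 13).
  i = 4 (α = 4): (4−5)(4−8)(4−1)(4−6) = (−1)·(−4)·3·(−2) = −24 ≡ 2, so v_4 = 2^{−1} = 7 (mod 13).
  i = 5 (α = 6): (6−5)(6−8)(6−1)(6−4) = 1·(−2)·5·2 = −20 ≡ 6, so v_5 = 6^{−1} = 11 (mod 13).
  v = [12, 12, 10, 7, 11].
Step 2: syndromes of r = [3, 10, 12, 0, 5] (all sums mod 13).
  S_0 = Σ v_i r_i = 12·3 + 12·10 + 10·12 + 7·0 + 11·5 = 331 ≡ 6.
  S_1 = Σ v_i α_i r_i = 12·5·3 + 12·8·10 + 10·1·12 + 7·4·0 + 11·6·5 = 1590 ≡ 4.
  α_i^2 mod 13 = [12, 12, 1, 3, 10].
  S_2 = Σ v_i α_i^2 r_i = 12·12·3 + 12·12·10 + 10·1·12 + 7·3·0 + 11·10·5 = 2542 ≡ 7.
  S = (6, 4, 7) ≠ 0, so r is not a codeword (an error is present).
Step 3: locate the error. For a single error e at position i, S_ℓ = v_i·e·α_i^ℓ, so α_err = S_1/S_0.
  S_0^{−1} = 6^{−1} = 11 (mod 13), so α_err = 4·11 = 44 ≡ 5 = α_1. Error position i = 1.
  Consistency check: S_2/S_1 = 7·10 = 70 ≡ 5 = α_err ✓ (single-error assumption holds).
Step 4: error magnitude e = S_0/v_1 = S_0·∏_{j≠1}(α_1 − α_j) = 6·12 = 72 ≡ 7 (mod 13).
Step 5: correct position 1: c_1 = r_1 − e = 3 − 7 ≡ 9 (mod 13). Hence c = [9, 10, 12, 0, 5].
  Check: interpolating c through the α_i gives m(x) = 3 + 9·x (degree < 2) with m(α_i) = c_i for every i, so c is indeed a codeword.


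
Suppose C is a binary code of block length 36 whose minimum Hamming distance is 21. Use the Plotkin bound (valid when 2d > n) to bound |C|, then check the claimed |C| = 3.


Plotkin bound M ≤ 6; given |C| = 3 ≤ bound (satisfied).

Check applicability: 2d = 42, n = 36.
2d − n = 6 > 0, so Plotkin applies.
Compute d/(2d−n) = 21/6 ≈ 3.5000.
⌊d/(2d−n)⌋ = 3.
Plotkin bound: M ≤ 2·3 = 6.
Given |C| = 3, check: satisfied.
This |C| is below the Plotkin bound.


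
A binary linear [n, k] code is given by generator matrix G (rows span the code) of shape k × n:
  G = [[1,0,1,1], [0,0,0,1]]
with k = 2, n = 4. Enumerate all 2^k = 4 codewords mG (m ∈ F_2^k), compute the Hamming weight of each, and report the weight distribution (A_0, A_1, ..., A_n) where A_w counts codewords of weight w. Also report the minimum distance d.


Weight distribution: A_0 = 1, A_1 = 1, A_2 = 1, A_3 = 1. Minimum distance d = 1.

Enumerate all 2^2 = 4 messages m ∈ F_2^2.
For each, compute codeword c = mG in F_2^4, then tally its weight.
  m = 00 → c = 0000, weight = 0.
  m = 10 → c = 1011, weight = 3.
  m = 01 → c = 0001, weight = 1.
  m = 11 → c = 1010, weight = 2.
Tally weights:
  weight 0: 1 codewords.
  weight 1: 1 codewords.
  weight 2: 1 codewords.
  weight 3: 1 codewords.
Minimum distance d = smallest w > 0 with A_w > 0 = 1.
Sanity: Σ A_w = 4 = 2^2 = 4 ✓.


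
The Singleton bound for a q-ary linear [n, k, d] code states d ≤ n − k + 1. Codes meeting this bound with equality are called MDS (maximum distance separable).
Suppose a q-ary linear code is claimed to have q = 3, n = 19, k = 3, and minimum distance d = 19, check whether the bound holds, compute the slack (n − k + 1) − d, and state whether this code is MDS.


Singleton RHS = n − k + 1 = 17, slack = -2, bound violated (no such code; not MDS).

Singleton bound: d ≤ n − k + 1.
Here n = 19, k = 3, so n − k + 1 = 17.
Given d = 19, check d ≤ 17: NO.
Slack = (n − k + 1) − d = -2.
The slack is negative: d = 19 exceeds n − k + 1 = 17 by 2, so the Singleton bound is violated and no linear [19, 3, 19]_3 code can exist. In particular it is not MDS (MDS requires d = n − k + 1 exactly).
Description: the claimed parameters are [19, 3, 19]_3; such a code would be impossible (violates the Singleton bound).


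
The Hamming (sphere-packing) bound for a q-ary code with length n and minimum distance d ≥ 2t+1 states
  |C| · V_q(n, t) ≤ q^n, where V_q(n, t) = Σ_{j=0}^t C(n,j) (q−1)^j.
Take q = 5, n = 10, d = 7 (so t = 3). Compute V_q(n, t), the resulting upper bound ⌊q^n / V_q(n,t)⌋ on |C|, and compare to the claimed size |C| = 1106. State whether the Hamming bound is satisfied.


V_q(n, t) = 8441, q^n = 9765625, Hamming bound = 1156, |C| = 1106 ≤ bound (satisfied).

Step 1: Compute V_q(n, t) = Σ_{j=0}^3 C(n, j) (q−1)^j.
  j = 0: C(10,0)·(4)^0 = 1·1 = 1.
  j = 1: C(10,1)·(4)^1 = 10·4 = 40.
  j = 2: C(10,2)·(4)^2 = 45·16 = 720.
  j = 3: C(10,3)·(4)^3 = 120·64 = 7680.
  V_q(n, t) = 1 + 40 + 720 + 7680 = 8441.
Step 2: q^n = 5^10 = 9765625.
Step 3: Hamming bound ⌊q^n / V_q(n,t)⌋ = ⌊9765625/8441⌋ = 1156.
Step 4: Compare |C| = 1106 to 1156: satisfied.
The claimed |C| lies below the Hamming bound.


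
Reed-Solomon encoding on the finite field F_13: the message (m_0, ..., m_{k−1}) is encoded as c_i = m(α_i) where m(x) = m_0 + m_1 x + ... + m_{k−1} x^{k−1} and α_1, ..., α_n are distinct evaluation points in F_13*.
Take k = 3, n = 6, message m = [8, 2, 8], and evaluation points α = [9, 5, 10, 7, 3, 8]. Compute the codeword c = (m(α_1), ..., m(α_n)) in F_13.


c = [11, 10, 9, 11, 8, 3]

Message polynomial: m(x) = 8 + 2·x + 8·x^2 (mod 13).
For each evaluation point α_i, compute m(α_i) mod 13:
  α_1 = 9: Horner steps 8 → 9 → 11, so m(9) = 11.
  α_2 = 5: Horner steps 8 → 3 → 10, so m(5) = 10.
  α_3 = 10: Horner steps 8 → 4 → 9, so m(10) = 9.
  α_4 = 7: Horner steps 8 → 6 → 11, so m(7) = 11.
  α_5 = 3: Horner steps 8 → 0 → 8, so m(3) = 8.
  α_6 = 8: Horner steps 8 → 1 → 3, so m(8) = 3.
Codeword c = [11, 10, 9, 11, 8, 3] ∈ F_13^6.


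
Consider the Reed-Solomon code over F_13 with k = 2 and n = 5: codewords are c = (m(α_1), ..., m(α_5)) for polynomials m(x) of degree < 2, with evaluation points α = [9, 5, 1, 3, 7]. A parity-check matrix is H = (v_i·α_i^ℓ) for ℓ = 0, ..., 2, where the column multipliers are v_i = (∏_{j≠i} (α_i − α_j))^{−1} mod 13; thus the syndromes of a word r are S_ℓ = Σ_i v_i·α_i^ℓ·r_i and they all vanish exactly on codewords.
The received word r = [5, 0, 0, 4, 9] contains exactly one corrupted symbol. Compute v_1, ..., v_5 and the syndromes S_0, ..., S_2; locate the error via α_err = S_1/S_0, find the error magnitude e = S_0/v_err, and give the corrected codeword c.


S = (10, 10, 10), error at position 3, error magnitude e = 5, c = [5, 0, 8, 4, 9].

Step 1: column multipliers v_i = (∏_{j≠i}(α_i − α_j))^{−1} mod 13.
  i = 1 (α = 9): (9−5)(9−1)(9−3)(9−7) = 4·8·6·2 = 384 ≡ 7, so v_1 = 7^{−1} = 2 (mod 13).
  i = 2 (α = 5): (5−9)(5−1)(5−3)(5−7) = (−4)·4·2·(−2) = 64 ≡ 12, so v_2 = 12^{−1} = 12 (mod 13).
  i = 3 (α = 1): (1−9)(1−5)(1−3)(1−7) = (−8)·(−4)·(−2)·(−6) = 384 ≡ 7, so v_3 = 7^{−1} = 2 (mod 13).
  i = 4 (α = 3): (3−9)(3−5)(3−1)(3−7) = (−6)·(−2)·2·(−4) = −96 ≡ 8, so v_4 = 8^{−1} = 5 (mod 13).
  i = 5 (α = 7): (7−9)(7−5)(7−1)(7−3) = (−2)·2·6·4 = −96 ≡ 8, so v_5 = 8^{−1} = 5 (mod 13).
  v = [2, 12, 2, 5, 5].
Step 2: syndromes of r = [5, 0, 0, 4, 9] (all sums mod 13).
  S_0 = Σ v_i r_i = 2·5 + 12·0 + 2·0 + 5·4 + 5·9 = 75 ≡ 10.
  S_1 = Σ v_i α_i r_i = 2·9·5 + 12·5·0 + 2·1·0 + 5·3·4 + 5·7·9 = 465 ≡ 10.
  α_i^2 mod 13 = [3, 12, 1, 9, 10].
  S_2 = Σ v_i α_i^2 r_i = 2·3·5 + 12·12·0 + 2·1·0 + 5·9·4 + 5·10·9 = 660 ≡ 10.
  S = (10, 10, 10) ≠ 0, so r is not a codeword (an error is present).
Step 3: locate the error. For a single error e at position i, S_ℓ = v_i·e·α_i^ℓ, so α_err = S_1/S_0.
  S_0^{−1} = 10^{−1} = 4 (mod 13), so α_err = 10·4 = 40 ≡ 1 = α_3. Error position i = 3.
  Consistency check: S_2/S_1 = 10·4 = 40 ≡ 1 = α_err ✓ (single-error assumption holds).
Step 4: error magnitude e = S_0/v_3 = S_0·∏_{j≠3}(α_3 − α_j) = 10·7 = 70 ≡ 5 (mod 13).
Step 5: correct position 3: c_3 = r_3 − e = 0 − 5 ≡ 8 (mod 13). Hence c = [5, 0, 8, 4, 9].
  Check: interpolating c through the α_i gives m(x) = 10 + 11·x (degree < 2) with m(α_i) = c_i for every i, so c is indeed a codeword.


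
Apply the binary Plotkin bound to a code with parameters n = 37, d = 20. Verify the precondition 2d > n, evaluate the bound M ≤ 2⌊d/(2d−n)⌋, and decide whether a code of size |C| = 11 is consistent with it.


Plotkin bound M ≤ 12; given |C| = 11 ≤ bound (satisfied).

Check applicability: 2d = 40, n = 37.
2d − n = 3 > 0, so Plotkin applies.
Compute d/(2d−n) = 20/3 ≈ 6.6667.
⌊d/(2d−n)⌋ = 6.
Plotkin bound: M ≤ 2·6 = 12.
Given |C| = 11, check: satisfied.
This |C| is below the Plotkin bound.


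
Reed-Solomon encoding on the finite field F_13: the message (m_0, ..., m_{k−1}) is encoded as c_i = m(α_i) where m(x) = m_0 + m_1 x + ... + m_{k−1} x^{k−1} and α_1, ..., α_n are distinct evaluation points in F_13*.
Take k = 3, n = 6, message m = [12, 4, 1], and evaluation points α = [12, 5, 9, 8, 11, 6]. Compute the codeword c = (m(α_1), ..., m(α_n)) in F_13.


c = [9, 5, 12, 4, 8, 7]

Message polynomial: m(x) = 12 + 4·x + 1·x^2 (mod 13).
For each evaluation point α_i, compute m(α_i) mod 13:
  α_1 = 12: Horner steps 1 → 3 → 9, so m(12) = 9.
  α_2 = 5: Horner steps 1 → 9 → 5, so m(5) = 5.
  α_3 = 9: Horner steps 1 → 0 → 12, so m(9) = 12.
  α_4 = 8: Horner steps 1 → 12 → 4, so m(8) = 4.
  α_5 = 11: Horner steps 1 → 2 → 8, so m(11) = 8.
  α_6 = 6: Horner steps 1 → 10 → 7, so m(6) = 7.
Codeword c = [9, 5, 12, 4, 8, 7] ∈ F_13^6.


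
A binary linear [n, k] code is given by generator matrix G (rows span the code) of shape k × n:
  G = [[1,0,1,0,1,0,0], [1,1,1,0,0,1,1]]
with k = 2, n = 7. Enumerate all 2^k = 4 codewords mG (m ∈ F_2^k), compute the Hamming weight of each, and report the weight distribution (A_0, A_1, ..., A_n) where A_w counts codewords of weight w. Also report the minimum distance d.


Weight distribution: A_0 = 1, A_3 = 1, A_4 = 1, A_5 = 1. Minimum distance d = 3.

Enumerate all 2^2 = 4 messages m ∈ F_2^2.
For each, compute codeword c = mG in F_2^7, then tally its weight.
  m = 00 → c = 0000000, weight = 0.
  m = 10 → c = 1010100, weight = 3.
  m = 01 → c = 1110011, weight = 5.
  m = 11 → c = 0100111, weight = 4.
Tally weights:
  weight 0: 1 codewords.
  weight 3: 1 codewords.
  weight 4: 1 codewords.
  weight 5: 1 codewords.
Minimum distance d = smallest w > 0 with A_w > 0 = 3.
Sanity: Σ A_w = 4 = 2^2 = 4 ✓.


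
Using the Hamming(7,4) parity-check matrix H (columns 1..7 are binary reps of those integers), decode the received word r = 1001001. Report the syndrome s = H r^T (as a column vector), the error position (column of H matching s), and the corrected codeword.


s = (0, 1, 0)^T, error position = 2, corrected codeword c = 1101001

Compute s = H r^T mod 2 one row at a time:
  s_1 = 1 + 0 + 0 + 1 = 2 ≡ 0 (mod 2).
  s_2 = 0 + 0 + 0 + 1 = 1 ≡ 1 (mod 2).
  s_3 = 1 + 0 + 0 + 1 = 2 ≡ 0 (mod 2).
s = (0, 1, 0)^T — this equals column 2 of H (binary 010), so error is at position 2.
Correct: flip bit 2 of r = 1001001 to get c = 1101001.


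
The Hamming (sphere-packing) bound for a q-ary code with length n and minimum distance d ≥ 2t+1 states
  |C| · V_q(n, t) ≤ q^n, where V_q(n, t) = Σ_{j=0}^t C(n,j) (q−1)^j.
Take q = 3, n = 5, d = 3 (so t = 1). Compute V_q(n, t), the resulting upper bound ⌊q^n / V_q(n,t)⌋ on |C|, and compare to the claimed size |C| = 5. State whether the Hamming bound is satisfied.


V_q(n, t) = 11, q^n = 243, Hamming bound = 22, |C| = 5 ≤ bound (satisfied).

Step 1: Compute V_q(n, t) = Σ_{j=0}^1 C(n, j) (q−1)^j.
  j = 0: C(5,0)·(2)^0 = 1·1 = 1.
  j = 1: C(5,1)·(2)^1 = 5·2 = 10.
  V_q(n, t) = 1 + 10 = 11.
Step 2: q^n = 3^5 = 243.
Step 3: Hamming bound ⌊q^n / V_q(n,t)⌋ = ⌊243/11⌋ = 22.
Step 4: Compare |C| = 5 to 22: satisfied.
The claimed |C| lies below the Hamming bound.


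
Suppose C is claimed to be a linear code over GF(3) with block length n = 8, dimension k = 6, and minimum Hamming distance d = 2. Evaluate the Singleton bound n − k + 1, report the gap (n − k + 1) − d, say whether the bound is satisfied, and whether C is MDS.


Singleton RHS = n − k + 1 = 3, slack = 1, bound satisfied, not MDS.

Singleton bound: d ≤ n − k + 1.
Here n = 8, k = 6, so n − k + 1 = 3.
Given d = 2, check d ≤ 3: YES.
Slack = (n − k + 1) − d = 1.
The code is NOT MDS (slack = 1 > 0).
Description: the claimed parameters are [8, 6, 2]_3; such a code would be non-MDS.


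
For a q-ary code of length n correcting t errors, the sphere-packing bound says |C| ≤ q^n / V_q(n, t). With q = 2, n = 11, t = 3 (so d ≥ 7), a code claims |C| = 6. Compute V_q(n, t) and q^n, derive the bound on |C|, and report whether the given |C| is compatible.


V_q(n, t) = 232, q^n = 2048, Hamming bound = 8, |C| = 6 ≤ bound (satisfied).

Step 1: Compute V_q(n, t) = Σ_{j=0}^3 C(n, j) (q−1)^j.
  j = 0: C(11,0)·(1)^0 = 1·1 = 1.
  j = 1: C(11,1)·(1)^1 = 11·1 = 11.
  j = 2: C(11,2)·(1)^2 = 55·1 = 55.
  j = 3: C(11,3)·(1)^3 = 165·1 = 165.
  V_q(n, t) = 1 + 11 + 55 + 165 = 232.
Step 2: q^n = 2^11 = 2048.
Step 3: Hamming bound ⌊q^n / V_q(n,t)⌋ = ⌊2048/232⌋ = 8.
Step 4: Compare |C| = 6 to 8: satisfied.
The claimed |C| lies below the Hamming bound.


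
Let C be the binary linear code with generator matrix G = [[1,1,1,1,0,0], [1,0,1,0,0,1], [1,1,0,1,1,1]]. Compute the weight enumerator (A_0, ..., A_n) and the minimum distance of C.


Weight distribution: A_0 = 1, A_2 = 1, A_3 = 3, A_4 = 2, A_5 = 1. Minimum distance d = 2.

Enumerate all 2^3 = 8 messages m ∈ F_2^3.
For each, compute codeword c = mG in F_2^6, then tally its weight.
  m = 000 → c = 000000, weight = 0.
  m = 100 → c = 111100, weight = 4.
  m = 010 → c = 101001, weight = 3.
  m = 110 → c = 010101, weight = 3.
  m = 001 → c = 110111, weight = 5.
  m = 101 → c = 001011, weight = 3.
  m = 011 → c = 011110, weight = 4.
  m = 111 → c = 100010, weight = 2.
Tally weights:
  weight 0: 1 codewords.
  weight 2: 1 codewords.
  weight 3: 3 codewords.
  weight 4: 2 codewords.
  weight 5: 1 codewords.
Minimum distance d = smallest w > 0 with A_w > 0 = 2.
Sanity: Σ A_w = 8 = 2^3 = 8 ✓.


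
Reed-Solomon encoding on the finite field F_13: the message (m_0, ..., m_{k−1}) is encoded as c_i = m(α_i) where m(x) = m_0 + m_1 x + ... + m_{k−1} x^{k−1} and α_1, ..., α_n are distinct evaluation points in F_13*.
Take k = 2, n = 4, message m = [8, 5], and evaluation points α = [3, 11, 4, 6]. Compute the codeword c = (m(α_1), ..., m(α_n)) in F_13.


c = [10, 11, 2, 12]

Message polynomial: m(x) = 8 + 5·x (mod 13).
For each evaluation point α_i, compute m(α_i) mod 13:
  α_1 = 3: Horner steps 5 → 10, so m(3) = 10.
  α_2 = 11: Horner steps 5 → 11, so m(11) = 11.
  α_3 = 4: Horner steps 5 → 2, so m(4) = 2.
  α_4 = 6: Horner steps 5 → 12, so m(6) = 12.
Codeword c = [10, 11, 2, 12] ∈ F_13^4.


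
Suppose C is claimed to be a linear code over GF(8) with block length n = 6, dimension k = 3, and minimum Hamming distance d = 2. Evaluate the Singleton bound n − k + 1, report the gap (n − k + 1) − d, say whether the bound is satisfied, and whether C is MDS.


Singleton RHS = n − k + 1 = 4, slack = 2, bound satisfied, not MDS.

Singleton bound: d ≤ n − k + 1.
Here n = 6, k = 3, so n − k + 1 = 4.
Given d = 2, check d ≤ 4: YES.
Slack = (n − k + 1) − d = 2.
The code is NOT MDS (slack = 2 > 0).
Description: the claimed parameters are [6, 3, 2]_8; such a code would be non-MDS.


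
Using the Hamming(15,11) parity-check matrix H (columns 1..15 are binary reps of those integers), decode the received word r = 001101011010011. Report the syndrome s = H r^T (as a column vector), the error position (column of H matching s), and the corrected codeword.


s = (1, 0, 1, 0)^T, error position = 10, corrected codeword c = 001101011110011

Compute s = H r^T mod 2 one row at a time:
  s_1 = 1 + 1 + 0 + 1 + 0 + 0 + 1 + 1 = 5 ≡ 1 (mod 2).
  s_2 = 1 + 0 + 1 + 0 + 0 + 0 + 1 + 1 = 4 ≡ 0 (mod 2).
  s_3 = 0 + 1 + 1 + 0 + 0 + 1 + 1 + 1 = 5 ≡ 1 (mod 2).
  s_4 = 0 + 1 + 0 + 0 + 1 + 1 + 0 + 1 = 4 ≡ 0 (mod 2).
s = (1, 0, 1, 0)^T — this equals column 10 of H (binary 1010), so error is at position 10.
Correct: flip bit 10 of r = 001101011010011 to get c = 001101011110011.


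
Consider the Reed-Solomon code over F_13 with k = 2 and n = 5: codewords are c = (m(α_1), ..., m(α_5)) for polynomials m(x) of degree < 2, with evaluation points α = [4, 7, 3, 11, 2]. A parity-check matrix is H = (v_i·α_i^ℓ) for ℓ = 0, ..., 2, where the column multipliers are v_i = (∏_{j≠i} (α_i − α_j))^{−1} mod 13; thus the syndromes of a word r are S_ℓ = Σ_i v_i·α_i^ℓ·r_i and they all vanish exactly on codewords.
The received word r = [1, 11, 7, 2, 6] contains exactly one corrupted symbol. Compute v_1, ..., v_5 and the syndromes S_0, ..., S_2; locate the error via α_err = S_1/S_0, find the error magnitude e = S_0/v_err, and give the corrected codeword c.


S = (2, 8, 6), error at position 1, error magnitude e = 6, c = [8, 11, 7, 2, 6].

Step 1: column multipliers v_i = (∏_{j≠i}(α_i − α_j))^{−1} mod 13.
  i = 1 (α = 4): (4−7)(4−3)(4−11)(4−2) = (−3)·1·(−7)·2 = 42 ≡ 3, so v_1 = 3^{−1} = 9 (mod 13).
  i = 2 (α = 7): (7−4)(7−3)(7−11)(7−2) = 3·4·(−4)·5 = −240 ≡ 7, so v_2 = 7^{−1} = 2 (mod 13).
  i = 3 (α = 3): (3−4)(3−7)(3−11)(3−2) = (−1)·(−4)·(−8)·1 = −32 ≡ 7, so v_3 = 7^{−1} = 2 (mod 13).
  i = 4 (α = 11): (11−4)(11−7)(11−3)(11−2) = 7·4·8·9 = 2016 ≡ 1, so v_4 = 1^{−1} = 1 (mod 13).
  i = 5 (α = 2): (2−4)(2−7)(2−3)(2−11) = (−2)·(−5)·(−1)·(−9) = 90 ≡ 12, so v_5 = 12^{−1} = 12 (mod 13).
  v = [9, 2, 2, 1, 12].
Step 2: syndromes of r = [1, 11, 7, 2, 6] (all sums mod 13).
  S_0 = Σ v_i r_i = 9·1 + 2·11 + 2·7 + 1·2 + 12·6 = 119 ≡ 2.
  S_1 = Σ v_i α_i r_i = 9·4·1 + 2·7·11 + 2·3·7 + 1·11·2 + 12·2·6 = 398 ≡ 8.
  α_i^2 mod 13 = [3, 10, 9, 4, 4].
  S_2 = Σ v_i α_i^2 r_i = 9·3·1 + 2·10·11 + 2·9·7 + 1·4·2 + 12·4·6 = 669 ≡ 6.
  S = (2, 8, 6) ≠ 0, so r is not a codeword (an error is present).
Step 3: locate the error. For a single error e at position i, S_ℓ = v_i·e·α_i^ℓ, so α_err = S_1/S_0.
  S_0^{−1} = 2^{−1} = 7 (mod 13), so α_err = 8·7 = 56 ≡ 4 = α_1. Error position i = 1.
  Consistency check: S_2/S_1 = 6·5 = 30 ≡ 4 = α_err ✓ (single-error assumption holds).
Step 4: error magnitude e = S_0/v_1 = S_0·∏_{j≠1}(α_1 − α_j) = 2·3 = 6 ≡ 6 (mod 13).
Step 5: correct position 1: c_1 = r_1 − e = 1 − 6 ≡ 8 (mod 13). Hence c = [8, 11, 7, 2, 6].
  Check: interpolating c through the α_i gives m(x) = 4 + 1·x (degree < 2) with m(α_i) = c_i for every i, so c is indeed a codeword.
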